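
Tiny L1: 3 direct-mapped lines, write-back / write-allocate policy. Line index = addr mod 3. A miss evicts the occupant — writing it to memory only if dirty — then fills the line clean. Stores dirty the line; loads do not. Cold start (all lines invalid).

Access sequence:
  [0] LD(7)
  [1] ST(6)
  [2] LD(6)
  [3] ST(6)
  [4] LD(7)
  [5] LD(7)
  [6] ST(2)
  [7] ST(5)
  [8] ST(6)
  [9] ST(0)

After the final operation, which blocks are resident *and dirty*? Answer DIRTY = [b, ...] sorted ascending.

DIRTY = [0, 5]

  0 | R B7 → L1 miss [-]
  1 | W B6 → L0 miss [D]
  2 | R B6 → L0 hit [D]
  3 | W B6 → L0 hit [D]
  4 | R B7 → L1 hit [-]
  5 | R B7 → L1 hit [-]
  6 | W B2 → L2 miss [D]
  7 | W B5 → L2 miss wb→B2 [D]
  8 | W B6 → L0 hit [D]
  9 | W B0 → L0 miss wb→B6 [D]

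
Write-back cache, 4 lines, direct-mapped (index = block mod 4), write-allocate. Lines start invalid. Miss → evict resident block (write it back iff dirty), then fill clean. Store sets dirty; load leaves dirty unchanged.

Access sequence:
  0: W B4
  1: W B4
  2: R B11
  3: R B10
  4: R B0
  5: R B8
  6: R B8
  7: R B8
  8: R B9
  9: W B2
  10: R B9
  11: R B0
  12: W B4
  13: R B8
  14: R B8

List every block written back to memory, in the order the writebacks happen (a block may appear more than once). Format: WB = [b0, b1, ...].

WB = [4, 4]

0: W B4 → L0 miss [D]
1: W B4 → L0 hit [D]
2: R B11 → L3 miss [-]
3: R B10 → L2 miss [-]
4: R B0 → L0 miss wb→B4 [-]
5: R B8 → L0 miss [-]
6: R B8 → L0 hit [-]
7: R B8 → L0 hit [-]
8: R B9 → L1 miss [-]
9: W B2 → L2 miss [D]
10: R B9 → L1 hit [-]
11: R B0 → L0 miss [-]
12: W B4 → L0 miss [D]
13: R B8 → L0 miss wb→B4 [-]
14: R B8 → L0 hit [-]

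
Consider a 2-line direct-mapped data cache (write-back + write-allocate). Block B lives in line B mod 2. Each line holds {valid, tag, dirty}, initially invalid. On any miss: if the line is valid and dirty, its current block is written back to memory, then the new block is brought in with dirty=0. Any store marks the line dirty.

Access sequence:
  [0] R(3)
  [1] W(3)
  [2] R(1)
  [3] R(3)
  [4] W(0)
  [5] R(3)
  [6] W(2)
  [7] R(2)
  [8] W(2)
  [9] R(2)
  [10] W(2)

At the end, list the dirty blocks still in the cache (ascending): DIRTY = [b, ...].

DIRTY = [2]

  0 | R B3 → L1 miss [-]
  1 | W B3 → L1 hit [D]
  2 | R B1 → L1 miss wb→B3 [-]
  3 | R B3 → L1 miss [-]
  4 | W B0 → L0 miss [D]
  5 | R B3 → L1 hit [-]
  6 | W B2 → L0 miss wb→B0 [D]
  7 | R B2 → L0 hit [D]
  8 | W B2 → L0 hit [D]
  9 | R B2 → L0 hit [D]
  10 | W B2 → L0 hit [D]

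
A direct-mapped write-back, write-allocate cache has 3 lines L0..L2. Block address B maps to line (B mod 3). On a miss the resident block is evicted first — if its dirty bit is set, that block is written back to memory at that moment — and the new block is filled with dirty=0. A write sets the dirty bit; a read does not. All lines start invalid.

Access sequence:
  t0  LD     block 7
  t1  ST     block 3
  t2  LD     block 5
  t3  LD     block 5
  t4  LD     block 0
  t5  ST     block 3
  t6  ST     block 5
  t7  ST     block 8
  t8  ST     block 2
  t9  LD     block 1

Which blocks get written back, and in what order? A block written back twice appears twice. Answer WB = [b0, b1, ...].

WB = [3, 5, 8]

0: R B7 -> L1 miss  d=-]
1: W B3 -> L0 miss  d=D]
2: R B5 -> L2 miss  d=-]
3: R B5 -> L2 hit  d=-]
4: R B0 -> L0 miss wb->B3  d=-]
5: W B3 -> L0 miss  d=D]
6: W B5 -> L2 hit  d=D]
7: W B8 -> L2 miss wb->B5  d=D]
8: W B2 -> L2 miss wb->B8  d=D]
9: R B1 -> L1 miss  d=-]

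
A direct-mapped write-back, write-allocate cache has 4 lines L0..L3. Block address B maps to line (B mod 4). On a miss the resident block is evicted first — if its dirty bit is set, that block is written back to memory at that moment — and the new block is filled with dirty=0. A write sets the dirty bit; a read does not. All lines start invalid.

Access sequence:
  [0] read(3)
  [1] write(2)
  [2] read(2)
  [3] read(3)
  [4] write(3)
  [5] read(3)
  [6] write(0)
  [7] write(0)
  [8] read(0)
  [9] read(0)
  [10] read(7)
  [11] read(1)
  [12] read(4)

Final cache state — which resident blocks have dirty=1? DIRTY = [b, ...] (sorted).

0: R B3 → L3 miss [-]
1: W B2 → L2 miss [D]
2: R B2 → L2 hit [D]
3: R B3 → L3 hit [-]
4: W B3 → L3 hit [D]
5: R B3 → L3 hit [D]
6: W B0 → L0 miss [D]
7: W B0 → L0 hit [D]
8: R B0 → L0 hit [D]
9: R B0 → L0 hit [D]
10: R B7 → L3 miss wb→B3 [-]
11: R B1 → L1 miss [-]
12: R B4 → L0 miss wb→B0 [-]

DIRTY = [2]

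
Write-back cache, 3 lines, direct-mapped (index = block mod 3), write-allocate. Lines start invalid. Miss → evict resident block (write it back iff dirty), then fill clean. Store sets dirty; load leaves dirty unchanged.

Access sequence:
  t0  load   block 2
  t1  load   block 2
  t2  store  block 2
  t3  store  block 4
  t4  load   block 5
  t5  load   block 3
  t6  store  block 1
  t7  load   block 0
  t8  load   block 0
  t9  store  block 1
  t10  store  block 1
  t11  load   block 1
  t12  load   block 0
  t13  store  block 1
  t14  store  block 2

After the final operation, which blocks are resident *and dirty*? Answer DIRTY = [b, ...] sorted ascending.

0: R B2 -> L2 miss  d=-]
1: R B2 -> L2 hit  d=-]
2: W B2 -> L2 hit  d=D]
3: W B4 -> L1 miss  d=D]
4: R B5 -> L2 miss wb->B2  d=-]
5: R B3 -> L0 miss  d=-]
6: W B1 -> L1 miss wb->B4  d=D]
7: R B0 -> L0 miss  d=-]
8: R B0 -> L0 hit  d=-]
9: W B1 -> L1 hit  d=D]
10: W B1 -> L1 hit  d=D]
11: R B1 -> L1 hit  d=D]
12: R B0 -> L0 hit  d=-]
13: W B1 -> L1 hit  d=D]
14: W B2 -> L2 miss  d=D]

DIRTY = [1, 2]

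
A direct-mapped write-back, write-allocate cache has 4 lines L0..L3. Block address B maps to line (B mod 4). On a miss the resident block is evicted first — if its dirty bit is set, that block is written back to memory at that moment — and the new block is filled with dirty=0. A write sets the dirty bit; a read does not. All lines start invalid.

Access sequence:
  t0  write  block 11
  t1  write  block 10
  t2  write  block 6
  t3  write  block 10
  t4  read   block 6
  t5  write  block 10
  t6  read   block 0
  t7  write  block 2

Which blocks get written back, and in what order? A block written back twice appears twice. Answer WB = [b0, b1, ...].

0: W B11 -> L3 miss  d=D]
1: W B10 -> L2 miss  d=D]
2: W B6 -> L2 miss wb->B10  d=D]
3: W B10 -> L2 miss wb->B6  d=D]
4: R B6 -> L2 miss wb->B10  d=-]
5: W B10 -> L2 miss  d=D]
6: R B0 -> L0 miss  d=-]
7: W B2 -> L2 miss wb->B10  d=D]

WB = [10, 6, 10, 10]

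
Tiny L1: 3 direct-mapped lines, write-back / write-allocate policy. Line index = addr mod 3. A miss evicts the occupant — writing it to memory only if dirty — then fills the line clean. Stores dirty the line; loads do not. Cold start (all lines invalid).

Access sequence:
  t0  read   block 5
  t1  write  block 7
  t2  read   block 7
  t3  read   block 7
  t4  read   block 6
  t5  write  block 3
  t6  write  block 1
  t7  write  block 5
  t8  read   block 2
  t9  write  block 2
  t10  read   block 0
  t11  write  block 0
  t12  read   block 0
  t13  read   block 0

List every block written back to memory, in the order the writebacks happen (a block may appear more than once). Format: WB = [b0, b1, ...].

WB = [7, 5, 3]

0: R B5 -> L2 miss  d=-]
1: W B7 -> L1 miss  d=D]
2: R B7 -> L1 hit  d=D]
3: R B7 -> L1 hit  d=D]
4: R B6 -> L0 miss  d=-]
5: W B3 -> L0 miss  d=D]
6: W B1 -> L1 miss wb->B7  d=D]
7: W B5 -> L2 hit  d=D]
8: R B2 -> L2 miss wb->B5  d=-]
9: W B2 -> L2 hit  d=D]
10: R B0 -> L0 miss wb->B3  d=-]
11: W B0 -> L0 hit  d=D]
12: R B0 -> L0 hit  d=D]
13: R B0 -> L0 hit  d=D]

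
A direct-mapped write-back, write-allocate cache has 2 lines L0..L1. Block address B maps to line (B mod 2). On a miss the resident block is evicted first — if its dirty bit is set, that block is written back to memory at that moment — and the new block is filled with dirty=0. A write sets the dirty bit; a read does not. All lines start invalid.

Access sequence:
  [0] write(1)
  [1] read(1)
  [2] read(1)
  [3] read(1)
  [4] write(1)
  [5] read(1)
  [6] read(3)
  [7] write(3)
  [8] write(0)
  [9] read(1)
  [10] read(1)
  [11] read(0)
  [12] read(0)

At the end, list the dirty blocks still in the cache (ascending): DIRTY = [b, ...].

DIRTY = [0]

0: W B1 → L1 miss [D]
1: R B1 → L1 hit [D]
2: R B1 → L1 hit [D]
3: R B1 → L1 hit [D]
4: W B1 → L1 hit [D]
5: R B1 → L1 hit [D]
6: R B3 → L1 miss wb→B1 [-]
7: W B3 → L1 hit [D]
8: W B0 → L0 miss [D]
9: R B1 → L1 miss wb→B3 [-]
10: R B1 → L1 hit [-]
11: R B0 → L0 hit [D]
12: R B0 → L0 hit [D]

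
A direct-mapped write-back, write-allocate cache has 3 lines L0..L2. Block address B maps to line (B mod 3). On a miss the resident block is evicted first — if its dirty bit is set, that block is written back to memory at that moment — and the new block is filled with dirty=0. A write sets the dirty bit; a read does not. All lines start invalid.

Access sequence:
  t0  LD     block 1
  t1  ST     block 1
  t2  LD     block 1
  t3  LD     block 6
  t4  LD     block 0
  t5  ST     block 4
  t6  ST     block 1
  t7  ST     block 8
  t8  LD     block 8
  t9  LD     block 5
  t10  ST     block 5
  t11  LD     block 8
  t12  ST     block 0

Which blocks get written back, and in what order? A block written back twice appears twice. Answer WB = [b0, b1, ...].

  0 | R B1 → L1 miss [-]
  1 | W B1 → L1 hit [D]
  2 | R B1 → L1 hit [D]
  3 | R B6 → L0 miss [-]
  4 | R B0 → L0 miss [-]
  5 | W B4 → L1 miss wb→B1 [D]
  6 | W B1 → L1 miss wb→B4 [D]
  7 | W B8 → L2 miss [D]
  8 | R B8 → L2 hit [D]
  9 | R B5 → L2 miss wb→B8 [-]
  10 | W B5 → L2 hit [D]
  11 | R B8 → L2 miss wb→B5 [-]
  12 | W B0 → L0 hit [D]

WB = [1, 4, 8, 5]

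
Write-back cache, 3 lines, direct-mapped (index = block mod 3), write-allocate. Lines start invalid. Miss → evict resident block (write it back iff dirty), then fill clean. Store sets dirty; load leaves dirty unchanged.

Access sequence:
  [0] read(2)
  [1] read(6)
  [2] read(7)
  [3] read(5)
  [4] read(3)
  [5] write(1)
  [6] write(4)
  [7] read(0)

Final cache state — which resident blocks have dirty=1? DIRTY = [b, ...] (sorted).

0: R B2 -> L2 miss  d=-]
1: R B6 -> L0 miss  d=-]
2: R B7 -> L1 miss  d=-]
3: R B5 -> L2 miss  d=-]
4: R B3 -> L0 miss  d=-]
5: W B1 -> L1 miss  d=D]
6: W B4 -> L1 miss wb->B1  d=D]
7: R B0 -> L0 miss  d=-]

DIRTY = [4]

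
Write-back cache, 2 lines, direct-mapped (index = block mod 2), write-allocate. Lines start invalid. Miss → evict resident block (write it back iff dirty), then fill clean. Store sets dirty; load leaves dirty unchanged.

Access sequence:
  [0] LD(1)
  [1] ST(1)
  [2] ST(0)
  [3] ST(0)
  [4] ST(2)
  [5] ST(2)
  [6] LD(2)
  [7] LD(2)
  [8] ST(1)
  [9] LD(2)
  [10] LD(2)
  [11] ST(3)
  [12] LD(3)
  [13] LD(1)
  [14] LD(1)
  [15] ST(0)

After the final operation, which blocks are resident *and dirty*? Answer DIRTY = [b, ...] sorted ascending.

DIRTY = [0]

  0 | R B1 → L1 miss [-]
  1 | W B1 → L1 hit [D]
  2 | W B0 → L0 miss [D]
  3 | W B0 → L0 hit [D]
  4 | W B2 → L0 miss wb→B0 [D]
  5 | W B2 → L0 hit [D]
  6 | R B2 → L0 hit [D]
  7 | R B2 → L0 hit [D]
  8 | W B1 → L1 hit [D]
  9 | R B2 → L0 hit [D]
  10 | R B2 → L0 hit [D]
  11 | W B3 → L1 miss wb→B1 [D]
  12 | R B3 → L1 hit [D]
  13 | R B1 → L1 miss wb→B3 [-]
  14 | R B1 → L1 hit [-]
  15 | W B0 → L0 miss wb→B2 [D]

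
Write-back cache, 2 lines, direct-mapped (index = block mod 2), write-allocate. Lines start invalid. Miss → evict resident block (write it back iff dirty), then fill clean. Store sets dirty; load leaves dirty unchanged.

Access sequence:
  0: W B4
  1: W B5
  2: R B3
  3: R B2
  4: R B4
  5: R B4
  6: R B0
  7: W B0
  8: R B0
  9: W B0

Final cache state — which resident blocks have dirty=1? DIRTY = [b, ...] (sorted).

DIRTY = [0]

0: W B4 → L0 miss [D]
1: W B5 → L1 miss [D]
2: R B3 → L1 miss wb→B5 [-]
3: R B2 → L0 miss wb→B4 [-]
4: R B4 → L0 miss [-]
5: R B4 → L0 hit [-]
6: R B0 → L0 miss [-]
7: W B0 → L0 hit [D]
8: R B0 → L0 hit [D]
9: W B0 → L0 hit [D]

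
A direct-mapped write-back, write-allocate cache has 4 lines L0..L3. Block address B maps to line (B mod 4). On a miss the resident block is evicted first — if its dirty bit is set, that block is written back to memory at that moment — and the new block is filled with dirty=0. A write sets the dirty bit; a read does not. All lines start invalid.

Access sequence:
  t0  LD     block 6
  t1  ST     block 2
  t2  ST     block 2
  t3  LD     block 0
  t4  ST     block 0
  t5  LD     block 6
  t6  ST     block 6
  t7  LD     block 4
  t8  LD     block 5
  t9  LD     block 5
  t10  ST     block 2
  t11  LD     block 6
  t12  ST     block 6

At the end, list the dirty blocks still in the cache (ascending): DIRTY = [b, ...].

DIRTY = [6]

0: R B6 → L2 miss [-]
1: W B2 → L2 miss [D]
2: W B2 → L2 hit [D]
3: R B0 → L0 miss [-]
4: W B0 → L0 hit [D]
5: R B6 → L2 miss wb→B2 [-]
6: W B6 → L2 hit [D]
7: R B4 → L0 miss wb→B0 [-]
8: R B5 → L1 miss [-]
9: R B5 → L1 hit [-]
10: W B2 → L2 miss wb→B6 [D]
11: R B6 → L2 miss wb→B2 [-]
12: W B6 → L2 hit [D]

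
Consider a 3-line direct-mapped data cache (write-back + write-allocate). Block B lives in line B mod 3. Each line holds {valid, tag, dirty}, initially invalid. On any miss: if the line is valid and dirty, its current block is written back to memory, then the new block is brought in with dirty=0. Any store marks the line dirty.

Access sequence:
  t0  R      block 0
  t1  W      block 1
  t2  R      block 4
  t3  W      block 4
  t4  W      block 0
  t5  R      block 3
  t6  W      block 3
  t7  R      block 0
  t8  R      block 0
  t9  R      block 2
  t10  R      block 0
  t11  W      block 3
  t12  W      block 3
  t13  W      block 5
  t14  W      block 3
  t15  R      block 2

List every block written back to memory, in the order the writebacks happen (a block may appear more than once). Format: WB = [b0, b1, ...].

WB = [1, 0, 3, 5]

  0 | R B0 → L0 miss [-]
  1 | W B1 → L1 miss [D]
  2 | R B4 → L1 miss wb→B1 [-]
  3 | W B4 → L1 hit [D]
  4 | W B0 → L0 hit [D]
  5 | R B3 → L0 miss wb→B0 [-]
  6 | W B3 → L0 hit [D]
  7 | R B0 → L0 miss wb→B3 [-]
  8 | R B0 → L0 hit [-]
  9 | R B2 → L2 miss [-]
  10 | R B0 → L0 hit [-]
  11 | W B3 → L0 miss [D]
  12 | W B3 → L0 hit [D]
  13 | W B5 → L2 miss [D]
  14 | W B3 → L0 hit [D]
  15 | R B2 → L2 miss wb→B5 [-]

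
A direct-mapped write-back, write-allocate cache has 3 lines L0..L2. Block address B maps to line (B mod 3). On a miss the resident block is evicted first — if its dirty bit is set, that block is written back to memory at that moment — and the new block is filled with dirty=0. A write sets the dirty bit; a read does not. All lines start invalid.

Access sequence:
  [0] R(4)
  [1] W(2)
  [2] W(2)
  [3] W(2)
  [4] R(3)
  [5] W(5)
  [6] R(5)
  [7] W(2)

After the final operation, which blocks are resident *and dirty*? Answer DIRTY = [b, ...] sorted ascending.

DIRTY = [2]

0: R B4 -> L1 miss  d=-]
1: W B2 -> L2 miss  d=D]
2: W B2 -> L2 hit  d=D]
3: W B2 -> L2 hit  d=D]
4: R B3 -> L0 miss  d=-]
5: W B5 -> L2 miss wb->B2  d=D]
6: R B5 -> L2 hit  d=D]
7: W B2 -> L2 miss wb->B5  d=D]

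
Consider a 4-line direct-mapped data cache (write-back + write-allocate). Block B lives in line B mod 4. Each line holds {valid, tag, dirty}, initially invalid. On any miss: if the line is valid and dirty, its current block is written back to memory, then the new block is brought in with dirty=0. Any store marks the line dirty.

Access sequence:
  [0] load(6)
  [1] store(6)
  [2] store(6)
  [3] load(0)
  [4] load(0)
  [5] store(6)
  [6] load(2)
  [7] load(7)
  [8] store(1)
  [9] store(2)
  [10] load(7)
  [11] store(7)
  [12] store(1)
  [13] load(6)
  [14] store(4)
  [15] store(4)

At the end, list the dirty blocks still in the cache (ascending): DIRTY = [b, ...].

DIRTY = [1, 4, 7]

0: R B6 → L2 miss [-]
1: W B6 → L2 hit [D]
2: W B6 → L2 hit [D]
3: R B0 → L0 miss [-]
4: R B0 → L0 hit [-]
5: W B6 → L2 hit [D]
6: R B2 → L2 miss wb→B6 [-]
7: R B7 → L3 miss [-]
8: W B1 → L1 miss [D]
9: W B2 → L2 hit [D]
10: R B7 → L3 hit [-]
11: W B7 → L3 hit [D]
12: W B1 → L1 hit [D]
13: R B6 → L2 miss wb→B2 [-]
14: W B4 → L0 miss [D]
15: W B4 → L0 hit [D]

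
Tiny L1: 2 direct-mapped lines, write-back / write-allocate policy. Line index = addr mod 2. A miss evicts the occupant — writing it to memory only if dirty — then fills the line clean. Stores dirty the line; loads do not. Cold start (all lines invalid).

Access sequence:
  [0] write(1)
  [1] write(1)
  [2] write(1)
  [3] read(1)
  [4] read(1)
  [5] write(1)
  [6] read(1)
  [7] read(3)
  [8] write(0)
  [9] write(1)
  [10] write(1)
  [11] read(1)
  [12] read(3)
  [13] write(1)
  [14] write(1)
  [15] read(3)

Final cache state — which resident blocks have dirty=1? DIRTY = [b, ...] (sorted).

DIRTY = [0]

0: W B1 -> L1 miss  d=D]
1: W B1 -> L1 hit  d=D]
2: W B1 -> L1 hit  d=D]
3: R B1 -> L1 hit  d=D]
4: R B1 -> L1 hit  d=D]
5: W B1 -> L1 hit  d=D]
6: R B1 -> L1 hit  d=D]
7: R B3 -> L1 miss wb->B1  d=-]
8: W B0 -> L0 miss  d=D]
9: W B1 -> L1 miss  d=D]
10: W B1 -> L1 hit  d=D]
11: R B1 -> L1 hit  d=D]
12: R B3 -> L1 miss wb->B1  d=-]
13: W B1 -> L1 miss  d=D]
14: W B1 -> L1 hit  d=D]
15: R B3 -> L1 miss wb->B1  d=-]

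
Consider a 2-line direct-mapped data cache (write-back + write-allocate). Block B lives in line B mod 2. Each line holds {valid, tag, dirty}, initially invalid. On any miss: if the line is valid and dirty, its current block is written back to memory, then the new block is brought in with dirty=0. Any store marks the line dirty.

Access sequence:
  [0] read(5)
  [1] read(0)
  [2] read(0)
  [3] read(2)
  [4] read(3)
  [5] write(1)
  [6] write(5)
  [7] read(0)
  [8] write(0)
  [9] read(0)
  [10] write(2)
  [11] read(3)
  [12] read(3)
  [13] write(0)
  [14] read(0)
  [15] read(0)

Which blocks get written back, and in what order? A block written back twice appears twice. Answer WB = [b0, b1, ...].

WB = [1, 0, 5, 2]

  0 | R B5 → L1 miss [-]
  1 | R B0 → L0 miss [-]
  2 | R B0 → L0 hit [-]
  3 | R B2 → L0 miss [-]
  4 | R B3 → L1 miss [-]
  5 | W B1 → L1 miss [D]
  6 | W B5 → L1 miss wb→B1 [D]
  7 | R B0 → L0 miss [-]
  8 | W B0 → L0 hit [D]
  9 | R B0 → L0 hit [D]
  10 | W B2 → L0 miss wb→B0 [D]
  11 | R B3 → L1 miss wb→B5 [-]
  12 | R B3 → L1 hit [-]
  13 | W B0 → L0 miss wb→B2 [D]
  14 | R B0 → L0 hit [D]
  15 | R B0 → L0 hit [D]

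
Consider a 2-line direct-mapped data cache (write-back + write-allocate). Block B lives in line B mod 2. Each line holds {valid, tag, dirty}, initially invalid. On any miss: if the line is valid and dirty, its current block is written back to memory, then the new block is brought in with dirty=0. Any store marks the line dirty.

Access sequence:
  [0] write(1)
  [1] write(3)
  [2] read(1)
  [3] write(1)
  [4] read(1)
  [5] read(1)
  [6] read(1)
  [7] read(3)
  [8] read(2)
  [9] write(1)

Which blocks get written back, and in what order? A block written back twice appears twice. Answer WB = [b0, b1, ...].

0: W B1 -> L1 miss  d=D]
1: W B3 -> L1 miss wb->B1  d=D]
2: R B1 -> L1 miss wb->B3  d=-]
3: W B1 -> L1 hit  d=D]
4: R B1 -> L1 hit  d=D]
5: R B1 -> L1 hit  d=D]
6: R B1 -> L1 hit  d=D]
7: R B3 -> L1 miss wb->B1  d=-]
8: R B2 -> L0 miss  d=-]
9: W B1 -> L1 miss  d=D]

WB = [1, 3, 1]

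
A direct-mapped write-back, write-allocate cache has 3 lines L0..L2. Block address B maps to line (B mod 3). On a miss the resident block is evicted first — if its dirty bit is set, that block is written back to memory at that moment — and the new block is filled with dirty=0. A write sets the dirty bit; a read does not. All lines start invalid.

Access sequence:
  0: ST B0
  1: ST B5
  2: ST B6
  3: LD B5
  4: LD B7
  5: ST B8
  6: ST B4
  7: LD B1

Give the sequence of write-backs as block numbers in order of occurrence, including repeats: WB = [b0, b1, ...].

  0 | W B0 → L0 miss [D]
  1 | W B5 → L2 miss [D]
  2 | W B6 → L0 miss wb→B0 [D]
  3 | R B5 → L2 hit [D]
  4 | R B7 → L1 miss [-]
  5 | W B8 → L2 miss wb→B5 [D]
  6 | W B4 → L1 miss [D]
  7 | R B1 → L1 miss wb→B4 [-]

WB = [0, 5, 4]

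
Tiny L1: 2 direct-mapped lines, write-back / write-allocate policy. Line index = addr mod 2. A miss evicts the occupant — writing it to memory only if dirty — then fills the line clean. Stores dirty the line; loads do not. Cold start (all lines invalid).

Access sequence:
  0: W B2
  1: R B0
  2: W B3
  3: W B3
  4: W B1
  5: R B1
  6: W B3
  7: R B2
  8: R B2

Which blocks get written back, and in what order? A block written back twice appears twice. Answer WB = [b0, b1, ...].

  0 | W B2 → L0 miss [D]
  1 | R B0 → L0 miss wb→B2 [-]
  2 | W B3 → L1 miss [D]
  3 | W B3 → L1 hit [D]
  4 | W B1 → L1 miss wb→B3 [D]
  5 | R B1 → L1 hit [D]
  6 | W B3 → L1 miss wb→B1 [D]
  7 | R B2 → L0 miss [-]
  8 | R B2 → L0 hit [-]

WB = [2, 3, 1]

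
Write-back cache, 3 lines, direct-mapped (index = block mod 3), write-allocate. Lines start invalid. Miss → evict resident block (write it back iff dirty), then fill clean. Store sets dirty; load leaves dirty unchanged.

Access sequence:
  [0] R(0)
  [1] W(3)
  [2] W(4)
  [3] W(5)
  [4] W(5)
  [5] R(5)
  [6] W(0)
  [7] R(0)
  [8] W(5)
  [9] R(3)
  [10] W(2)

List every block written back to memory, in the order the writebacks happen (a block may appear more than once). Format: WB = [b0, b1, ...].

0: R B0 → L0 miss [-]
1: W B3 → L0 miss [D]
2: W B4 → L1 miss [D]
3: W B5 → L2 miss [D]
4: W B5 → L2 hit [D]
5: R B5 → L2 hit [D]
6: W B0 → L0 miss wb→B3 [D]
7: R B0 → L0 hit [D]
8: W B5 → L2 hit [D]
9: R B3 → L0 miss wb→B0 [-]
10: W B2 → L2 miss wb→B5 [D]

WB = [3, 0, 5]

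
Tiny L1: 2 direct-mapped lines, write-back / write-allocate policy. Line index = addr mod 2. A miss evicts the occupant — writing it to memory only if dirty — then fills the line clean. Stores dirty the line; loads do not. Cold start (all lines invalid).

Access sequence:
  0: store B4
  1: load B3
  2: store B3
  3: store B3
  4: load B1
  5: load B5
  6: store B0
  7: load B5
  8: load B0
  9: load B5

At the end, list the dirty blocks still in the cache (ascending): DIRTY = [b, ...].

0: W B4 → L0 miss [D]
1: R B3 → L1 miss [-]
2: W B3 → L1 hit [D]
3: W B3 → L1 hit [D]
4: R B1 → L1 miss wb→B3 [-]
5: R B5 → L1 miss [-]
6: W B0 → L0 miss wb→B4 [D]
7: R B5 → L1 hit [-]
8: R B0 → L0 hit [D]
9: R B5 → L1 hit [-]

DIRTY = [0]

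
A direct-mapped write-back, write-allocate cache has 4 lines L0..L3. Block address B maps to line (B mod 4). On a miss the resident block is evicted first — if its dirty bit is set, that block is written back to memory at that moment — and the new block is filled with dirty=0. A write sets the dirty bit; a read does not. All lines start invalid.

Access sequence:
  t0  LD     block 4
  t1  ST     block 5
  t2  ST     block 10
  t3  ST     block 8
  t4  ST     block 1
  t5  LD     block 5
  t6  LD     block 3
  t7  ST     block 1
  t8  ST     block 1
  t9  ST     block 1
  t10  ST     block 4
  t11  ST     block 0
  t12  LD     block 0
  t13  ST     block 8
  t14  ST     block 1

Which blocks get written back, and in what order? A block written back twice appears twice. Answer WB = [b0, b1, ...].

0: R B4 → L0 miss [-]
1: W B5 → L1 miss [D]
2: W B10 → L2 miss [D]
3: W B8 → L0 miss [D]
4: W B1 → L1 miss wb→B5 [D]
5: R B5 → L1 miss wb→B1 [-]
6: R B3 → L3 miss [-]
7: W B1 → L1 miss [D]
8: W B1 → L1 hit [D]
9: W B1 → L1 hit [D]
10: W B4 → L0 miss wb→B8 [D]
11: W B0 → L0 miss wb→B4 [D]
12: R B0 → L0 hit [D]
13: W B8 → L0 miss wb→B0 [D]
14: W B1 → L1 hit [D]

WB = [5, 1, 8, 4, 0]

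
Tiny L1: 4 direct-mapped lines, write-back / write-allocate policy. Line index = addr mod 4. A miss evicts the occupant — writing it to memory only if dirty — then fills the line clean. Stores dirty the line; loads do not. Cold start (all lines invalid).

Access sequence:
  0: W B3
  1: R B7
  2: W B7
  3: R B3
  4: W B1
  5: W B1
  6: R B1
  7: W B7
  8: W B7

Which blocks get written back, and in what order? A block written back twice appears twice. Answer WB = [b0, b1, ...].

WB = [3, 7]

0: W B3 → L3 miss [D]
1: R B7 → L3 miss wb→B3 [-]
2: W B7 → L3 hit [D]
3: R B3 → L3 miss wb→B7 [-]
4: W B1 → L1 miss [D]
5: W B1 → L1 hit [D]
6: R B1 → L1 hit [D]
7: W B7 → L3 miss [D]
8: W B7 → L3 hit [D]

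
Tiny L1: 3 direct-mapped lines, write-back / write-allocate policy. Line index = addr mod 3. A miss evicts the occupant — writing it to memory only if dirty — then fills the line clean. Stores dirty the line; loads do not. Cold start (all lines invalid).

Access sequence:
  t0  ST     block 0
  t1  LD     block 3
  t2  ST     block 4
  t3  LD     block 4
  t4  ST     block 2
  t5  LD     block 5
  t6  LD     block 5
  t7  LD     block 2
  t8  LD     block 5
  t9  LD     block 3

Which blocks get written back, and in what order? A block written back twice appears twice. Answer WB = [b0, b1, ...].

0: W B0 → L0 miss [D]
1: R B3 → L0 miss wb→B0 [-]
2: W B4 → L1 miss [D]
3: R B4 → L1 hit [D]
4: W B2 → L2 miss [D]
5: R B5 → L2 miss wb→B2 [-]
6: R B5 → L2 hit [-]
7: R B2 → L2 miss [-]
8: R B5 → L2 miss [-]
9: R B3 → L0 hit [-]

WB = [0, 2]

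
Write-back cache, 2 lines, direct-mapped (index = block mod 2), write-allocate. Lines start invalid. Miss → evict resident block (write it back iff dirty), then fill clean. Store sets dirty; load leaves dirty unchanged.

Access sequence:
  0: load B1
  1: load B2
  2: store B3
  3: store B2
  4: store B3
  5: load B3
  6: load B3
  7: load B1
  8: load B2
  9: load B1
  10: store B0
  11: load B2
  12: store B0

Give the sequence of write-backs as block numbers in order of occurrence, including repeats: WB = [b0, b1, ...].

WB = [3, 2, 0]

0: R B1 -> L1 miss  d=-]
1: R B2 -> L0 miss  d=-]
2: W B3 -> L1 miss  d=D]
3: W B2 -> L0 hit  d=D]
4: W B3 -> L1 hit  d=D]
5: R B3 -> L1 hit  d=D]
6: R B3 -> L1 hit  d=D]
7: R B1 -> L1 miss wb->B3  d=-]
8: R B2 -> L0 hit  d=D]
9: R B1 -> L1 hit  d=-]
10: W B0 -> L0 miss wb->B2  d=D]
11: R B2 -> L0 miss wb->B0  d=-]
12: W B0 -> L0 miss  d=D]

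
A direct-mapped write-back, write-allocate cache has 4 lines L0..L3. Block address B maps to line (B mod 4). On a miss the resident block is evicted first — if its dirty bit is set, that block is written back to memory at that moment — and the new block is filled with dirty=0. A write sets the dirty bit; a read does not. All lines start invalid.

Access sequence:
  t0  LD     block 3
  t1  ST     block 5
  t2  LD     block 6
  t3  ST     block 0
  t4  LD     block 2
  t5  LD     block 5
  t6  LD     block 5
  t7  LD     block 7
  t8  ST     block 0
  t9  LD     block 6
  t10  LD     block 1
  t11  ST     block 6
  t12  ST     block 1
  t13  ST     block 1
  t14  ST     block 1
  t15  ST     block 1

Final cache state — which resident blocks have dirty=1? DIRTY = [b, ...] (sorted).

0: R B3 → L3 miss [-]
1: W B5 → L1 miss [D]
2: R B6 → L2 miss [-]
3: W B0 → L0 miss [D]
4: R B2 → L2 miss [-]
5: R B5 → L1 hit [D]
6: R B5 → L1 hit [D]
7: R B7 → L3 miss [-]
8: W B0 → L0 hit [D]
9: R B6 → L2 miss [-]
10: R B1 → L1 miss wb→B5 [-]
11: W B6 → L2 hit [D]
12: W B1 → L1 hit [D]
13: W B1 → L1 hit [D]
14: W B1 → L1 hit [D]
15: W B1 → L1 hit [D]

DIRTY = [0, 1, 6]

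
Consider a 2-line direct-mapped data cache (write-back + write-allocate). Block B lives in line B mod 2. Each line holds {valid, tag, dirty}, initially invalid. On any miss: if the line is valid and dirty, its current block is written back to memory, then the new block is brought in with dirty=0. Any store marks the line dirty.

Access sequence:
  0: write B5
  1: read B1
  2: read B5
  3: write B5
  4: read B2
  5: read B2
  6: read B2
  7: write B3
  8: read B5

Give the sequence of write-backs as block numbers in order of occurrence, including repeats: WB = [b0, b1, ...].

0: W B5 → L1 miss [D]
1: R B1 → L1 miss wb→B5 [-]
2: R B5 → L1 miss [-]
3: W B5 → L1 hit [D]
4: R B2 → L0 miss [-]
5: R B2 → L0 hit [-]
6: R B2 → L0 hit [-]
7: W B3 → L1 miss wb→B5 [D]
8: R B5 → L1 miss wb→B3 [-]

WB = [5, 5, 3]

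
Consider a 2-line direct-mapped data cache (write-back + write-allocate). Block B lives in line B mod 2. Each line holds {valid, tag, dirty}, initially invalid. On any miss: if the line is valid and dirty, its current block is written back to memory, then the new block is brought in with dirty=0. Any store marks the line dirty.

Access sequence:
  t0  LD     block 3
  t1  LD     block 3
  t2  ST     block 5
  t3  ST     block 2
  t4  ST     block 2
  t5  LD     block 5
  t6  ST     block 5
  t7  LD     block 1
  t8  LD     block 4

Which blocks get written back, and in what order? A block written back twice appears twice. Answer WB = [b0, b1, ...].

0: R B3 -> L1 miss  d=-]
1: R B3 -> L1 hit  d=-]
2: W B5 -> L1 miss  d=D]
3: W B2 -> L0 miss  d=D]
4: W B2 -> L0 hit  d=D]
5: R B5 -> L1 hit  d=D]
6: W B5 -> L1 hit  d=D]
7: R B1 -> L1 miss wb->B5  d=-]
8: R B4 -> L0 miss wb->B2  d=-]

WB = [5, 2]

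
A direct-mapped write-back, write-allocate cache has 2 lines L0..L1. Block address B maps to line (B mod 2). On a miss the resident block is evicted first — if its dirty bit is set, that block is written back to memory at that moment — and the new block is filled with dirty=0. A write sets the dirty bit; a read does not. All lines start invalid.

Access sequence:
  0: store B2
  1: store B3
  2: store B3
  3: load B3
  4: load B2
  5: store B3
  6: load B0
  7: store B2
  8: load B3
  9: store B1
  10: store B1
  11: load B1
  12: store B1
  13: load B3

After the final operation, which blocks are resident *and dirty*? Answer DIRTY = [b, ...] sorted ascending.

0: W B2 -> L0 miss  d=D]
1: W B3 -> L1 miss  d=D]
2: W B3 -> L1 hit  d=D]
3: R B3 -> L1 hit  d=D]
4: R B2 -> L0 hit  d=D]
5: W B3 -> L1 hit  d=D]
6: R B0 -> L0 miss wb->B2  d=-]
7: W B2 -> L0 miss  d=D]
8: R B3 -> L1 hit  d=D]
9: W B1 -> L1 miss wb->B3  d=D]
10: W B1 -> L1 hit  d=D]
11: R B1 -> L1 hit  d=D]
12: W B1 -> L1 hit  d=D]
13: R B3 -> L1 miss wb->B1  d=-]

DIRTY = [2]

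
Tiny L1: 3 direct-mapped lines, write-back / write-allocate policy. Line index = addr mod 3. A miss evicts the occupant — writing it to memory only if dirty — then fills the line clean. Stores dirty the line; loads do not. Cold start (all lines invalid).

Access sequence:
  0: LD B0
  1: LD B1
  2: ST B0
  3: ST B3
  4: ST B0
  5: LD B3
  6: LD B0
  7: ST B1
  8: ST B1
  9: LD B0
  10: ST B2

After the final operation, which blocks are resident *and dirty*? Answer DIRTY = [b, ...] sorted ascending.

  0 | R B0 → L0 miss [-]
  1 | R B1 → L1 miss [-]
  2 | W B0 → L0 hit [D]
  3 | W B3 → L0 miss wb→B0 [D]
  4 | W B0 → L0 miss wb→B3 [D]
  5 | R B3 → L0 miss wb→B0 [-]
  6 | R B0 → L0 miss [-]
  7 | W B1 → L1 hit [D]
  8 | W B1 → L1 hit [D]
  9 | R B0 → L0 hit [-]
  10 | W B2 → L2 miss [D]

DIRTY = [1, 2]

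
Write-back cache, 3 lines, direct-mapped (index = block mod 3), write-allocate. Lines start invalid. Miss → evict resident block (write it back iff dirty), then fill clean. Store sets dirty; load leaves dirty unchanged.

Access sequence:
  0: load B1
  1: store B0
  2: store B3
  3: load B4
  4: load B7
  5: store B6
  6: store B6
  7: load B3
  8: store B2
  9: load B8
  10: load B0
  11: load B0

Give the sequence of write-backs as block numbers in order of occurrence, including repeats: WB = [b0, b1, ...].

WB = [0, 3, 6, 2]

  0 | R B1 → L1 miss [-]
  1 | W B0 → L0 miss [D]
  2 | W B3 → L0 miss wb→B0 [D]
  3 | R B4 → L1 miss [-]
  4 | R B7 → L1 miss [-]
  5 | W B6 → L0 miss wb→B3 [D]
  6 | W B6 → L0 hit [D]
  7 | R B3 → L0 miss wb→B6 [-]
  8 | W B2 → L2 miss [D]
  9 | R B8 → L2 miss wb→B2 [-]
  10 | R B0 → L0 miss [-]
  11 | R B0 → L0 hit [-]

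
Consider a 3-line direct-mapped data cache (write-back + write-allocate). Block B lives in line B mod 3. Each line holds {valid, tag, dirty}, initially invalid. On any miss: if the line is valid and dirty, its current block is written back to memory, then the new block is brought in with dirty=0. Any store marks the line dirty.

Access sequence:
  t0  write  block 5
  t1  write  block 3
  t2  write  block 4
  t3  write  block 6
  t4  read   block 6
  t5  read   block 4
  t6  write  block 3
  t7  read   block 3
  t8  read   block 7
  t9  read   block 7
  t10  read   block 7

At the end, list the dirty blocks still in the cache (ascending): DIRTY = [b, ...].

  0 | W B5 → L2 miss [D]
  1 | W B3 → L0 miss [D]
  2 | W B4 → L1 miss [D]
  3 | W B6 → L0 miss wb→B3 [D]
  4 | R B6 → L0 hit [D]
  5 | R B4 → L1 hit [D]
  6 | W B3 → L0 miss wb→B6 [D]
  7 | R B3 → L0 hit [D]
  8 | R B7 → L1 miss wb→B4 [-]
  9 | R B7 → L1 hit [-]
  10 | R B7 → L1 hit [-]

DIRTY = [3, 5]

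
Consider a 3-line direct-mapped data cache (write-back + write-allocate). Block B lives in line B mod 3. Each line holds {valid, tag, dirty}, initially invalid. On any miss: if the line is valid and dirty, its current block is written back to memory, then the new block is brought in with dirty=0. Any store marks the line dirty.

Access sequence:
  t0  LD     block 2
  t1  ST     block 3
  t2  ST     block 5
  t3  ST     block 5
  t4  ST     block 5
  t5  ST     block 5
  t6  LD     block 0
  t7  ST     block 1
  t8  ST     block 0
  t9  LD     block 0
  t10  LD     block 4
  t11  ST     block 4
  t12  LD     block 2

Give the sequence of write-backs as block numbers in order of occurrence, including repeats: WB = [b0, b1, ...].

0: R B2 → L2 miss [-]
1: W B3 → L0 miss [D]
2: W B5 → L2 miss [D]
3: W B5 → L2 hit [D]
4: W B5 → L2 hit [D]
5: W B5 → L2 hit [D]
6: R B0 → L0 miss wb→B3 [-]
7: W B1 → L1 miss [D]
8: W B0 → L0 hit [D]
9: R B0 → L0 hit [D]
10: R B4 → L1 miss wb→B1 [-]
11: W B4 → L1 hit [D]
12: R B2 → L2 miss wb→B5 [-]

WB = [3, 1, 5]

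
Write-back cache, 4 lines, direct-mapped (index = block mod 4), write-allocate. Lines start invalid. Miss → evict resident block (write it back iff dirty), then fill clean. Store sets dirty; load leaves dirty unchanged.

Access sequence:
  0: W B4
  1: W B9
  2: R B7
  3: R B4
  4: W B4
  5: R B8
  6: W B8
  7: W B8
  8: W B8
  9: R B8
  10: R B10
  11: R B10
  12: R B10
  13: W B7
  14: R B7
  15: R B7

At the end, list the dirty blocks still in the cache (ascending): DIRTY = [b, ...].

  0 | W B4 → L0 miss [D]
  1 | W B9 → L1 miss [D]
  2 | R B7 → L3 miss [-]
  3 | R B4 → L0 hit [D]
  4 | W B4 → L0 hit [D]
  5 | R B8 → L0 miss wb→B4 [-]
  6 | W B8 → L0 hit [D]
  7 | W B8 → L0 hit [D]
  8 | W B8 → L0 hit [D]
  9 | R B8 → L0 hit [D]
  10 | R B10 → L2 miss [-]
  11 | R B10 → L2 hit [-]
  12 | R B10 → L2 hit [-]
  13 | W B7 → L3 hit [D]
  14 | R B7 → L3 hit [D]
  15 | R B7 → L3 hit [D]

DIRTY = [7, 8, 9]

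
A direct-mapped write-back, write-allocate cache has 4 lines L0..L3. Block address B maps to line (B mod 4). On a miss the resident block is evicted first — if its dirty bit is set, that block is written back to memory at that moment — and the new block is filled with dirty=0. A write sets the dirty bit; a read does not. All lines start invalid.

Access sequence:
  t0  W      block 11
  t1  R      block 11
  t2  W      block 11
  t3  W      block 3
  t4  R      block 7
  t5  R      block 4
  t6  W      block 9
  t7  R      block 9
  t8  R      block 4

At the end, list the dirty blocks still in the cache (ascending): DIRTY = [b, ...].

0: W B11 → L3 miss [D]
1: R B11 → L3 hit [D]
2: W B11 → L3 hit [D]
3: W B3 → L3 miss wb→B11 [D]
4: R B7 → L3 miss wb→B3 [-]
5: R B4 → L0 miss [-]
6: W B9 → L1 miss [D]
7: R B9 → L1 hit [D]
8: R B4 → L0 hit [-]

DIRTY = [9]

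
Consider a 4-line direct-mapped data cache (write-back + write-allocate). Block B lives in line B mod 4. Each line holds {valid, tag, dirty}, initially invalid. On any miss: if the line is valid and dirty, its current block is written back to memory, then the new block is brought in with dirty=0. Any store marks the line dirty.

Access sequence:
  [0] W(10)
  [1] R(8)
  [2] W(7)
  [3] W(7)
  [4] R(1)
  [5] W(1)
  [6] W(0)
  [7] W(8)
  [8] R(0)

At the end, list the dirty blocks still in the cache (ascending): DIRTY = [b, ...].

0: W B10 -> L2 miss  d=D]
1: R B8 -> L0 miss  d=-]
2: W B7 -> L3 miss  d=D]
3: W B7 -> L3 hit  d=D]
4: R B1 -> L1 miss  d=-]
5: W B1 -> L1 hit  d=D]
6: W B0 -> L0 miss  d=D]
7: W B8 -> L0 miss wb->B0  d=D]
8: R B0 -> L0 miss wb->B8  d=-]

DIRTY = [1, 7, 10]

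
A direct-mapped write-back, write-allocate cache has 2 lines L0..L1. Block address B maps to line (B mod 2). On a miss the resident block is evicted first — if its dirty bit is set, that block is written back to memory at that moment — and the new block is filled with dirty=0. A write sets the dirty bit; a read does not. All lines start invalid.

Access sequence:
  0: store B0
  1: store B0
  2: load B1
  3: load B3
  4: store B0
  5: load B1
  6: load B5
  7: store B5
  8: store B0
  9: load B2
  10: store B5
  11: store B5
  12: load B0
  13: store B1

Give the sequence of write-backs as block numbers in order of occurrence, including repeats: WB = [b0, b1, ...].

0: W B0 → L0 miss [D]
1: W B0 → L0 hit [D]
2: R B1 → L1 miss [-]
3: R B3 → L1 miss [-]
4: W B0 → L0 hit [D]
5: R B1 → L1 miss [-]
6: R B5 → L1 miss [-]
7: W B5 → L1 hit [D]
8: W B0 → L0 hit [D]
9: R B2 → L0 miss wb→B0 [-]
10: W B5 → L1 hit [D]
11: W B5 → L1 hit [D]
12: R B0 → L0 miss [-]
13: W B1 → L1 miss wb→B5 [D]

WB = [0, 5]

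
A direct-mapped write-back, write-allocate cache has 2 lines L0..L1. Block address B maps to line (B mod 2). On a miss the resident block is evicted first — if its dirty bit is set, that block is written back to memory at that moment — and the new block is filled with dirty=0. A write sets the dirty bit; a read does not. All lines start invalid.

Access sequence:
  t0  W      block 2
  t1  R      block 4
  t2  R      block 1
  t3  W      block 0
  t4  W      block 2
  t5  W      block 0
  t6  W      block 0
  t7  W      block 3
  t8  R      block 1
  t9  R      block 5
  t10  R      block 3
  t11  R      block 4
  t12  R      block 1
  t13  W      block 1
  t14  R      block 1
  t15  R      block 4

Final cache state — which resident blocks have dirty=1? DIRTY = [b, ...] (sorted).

DIRTY = [1]

  0 | W B2 → L0 miss [D]
  1 | R B4 → L0 miss wb→B2 [-]
  2 | R B1 → L1 miss [-]
  3 | W B0 → L0 miss [D]
  4 | W B2 → L0 miss wb→B0 [D]
  5 | W B0 → L0 miss wb→B2 [D]
  6 | W B0 → L0 hit [D]
  7 | W B3 → L1 miss [D]
  8 | R B1 → L1 miss wb→B3 [-]
  9 | R B5 → L1 miss [-]
  10 | R B3 → L1 miss [-]
  11 | R B4 → L0 miss wb→B0 [-]
  12 | R B1 → L1 miss [-]
  13 | W B1 → L1 hit [D]
  14 | R B1 → L1 hit [D]
  15 | R B4 → L0 hit [-]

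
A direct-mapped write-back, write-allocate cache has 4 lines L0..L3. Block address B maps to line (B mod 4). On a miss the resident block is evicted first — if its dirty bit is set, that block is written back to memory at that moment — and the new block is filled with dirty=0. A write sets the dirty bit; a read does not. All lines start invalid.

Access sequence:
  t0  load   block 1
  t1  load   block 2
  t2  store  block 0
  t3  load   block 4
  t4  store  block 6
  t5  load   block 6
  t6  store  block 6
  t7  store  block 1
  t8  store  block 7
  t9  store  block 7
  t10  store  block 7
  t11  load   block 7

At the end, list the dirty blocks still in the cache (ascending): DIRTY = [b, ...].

DIRTY = [1, 6, 7]

0: R B1 → L1 miss [-]
1: R B2 → L2 miss [-]
2: W B0 → L0 miss [D]
3: R B4 → L0 miss wb→B0 [-]
4: W B6 → L2 miss [D]
5: R B6 → L2 hit [D]
6: W B6 → L2 hit [D]
7: W B1 → L1 hit [D]
8: W B7 → L3 miss [D]
9: W B7 → L3 hit [D]
10: W B7 → L3 hit [D]
11: R B7 → L3 hit [D]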